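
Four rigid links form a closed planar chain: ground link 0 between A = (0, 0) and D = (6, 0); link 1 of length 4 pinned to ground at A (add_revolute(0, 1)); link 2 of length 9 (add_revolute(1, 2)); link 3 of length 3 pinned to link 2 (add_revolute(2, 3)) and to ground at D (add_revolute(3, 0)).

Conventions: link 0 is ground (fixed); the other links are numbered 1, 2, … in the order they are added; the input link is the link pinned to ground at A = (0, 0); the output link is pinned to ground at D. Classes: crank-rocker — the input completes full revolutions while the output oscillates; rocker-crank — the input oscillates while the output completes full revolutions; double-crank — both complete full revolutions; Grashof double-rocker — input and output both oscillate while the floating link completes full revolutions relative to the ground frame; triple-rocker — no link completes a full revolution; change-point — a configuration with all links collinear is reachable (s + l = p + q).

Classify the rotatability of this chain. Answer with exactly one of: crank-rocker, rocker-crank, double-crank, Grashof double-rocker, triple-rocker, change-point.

lengths: ground=6, input=4, coupler=9, output=3
sorted: s=3 (shortest), l=9 (longest), p+q=10
s + l = 12 vs p + q = 10
s + l > p + q → non-Grashof → no link fully rotates → triple-rocker

triple-rocker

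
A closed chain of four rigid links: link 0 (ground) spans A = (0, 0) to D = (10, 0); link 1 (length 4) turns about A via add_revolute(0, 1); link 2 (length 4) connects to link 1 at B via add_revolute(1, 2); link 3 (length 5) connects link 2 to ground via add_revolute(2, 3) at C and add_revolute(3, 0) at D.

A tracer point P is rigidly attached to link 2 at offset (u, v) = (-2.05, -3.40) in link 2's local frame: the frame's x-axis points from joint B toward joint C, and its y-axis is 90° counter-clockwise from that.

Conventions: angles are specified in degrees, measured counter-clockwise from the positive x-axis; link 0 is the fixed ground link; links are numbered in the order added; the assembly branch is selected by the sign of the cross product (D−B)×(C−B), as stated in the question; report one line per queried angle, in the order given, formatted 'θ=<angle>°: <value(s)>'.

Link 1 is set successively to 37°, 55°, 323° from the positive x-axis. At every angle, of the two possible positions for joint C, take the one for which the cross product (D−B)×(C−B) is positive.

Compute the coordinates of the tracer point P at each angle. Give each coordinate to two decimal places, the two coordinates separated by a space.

A=(0,0), D=(10.00,0)
θ=37°: B = A + 4.00·(cos37°, sin37°) = (3.1945, 2.4073)
θ=37°: |BD| = 7.2187
θ=37°: circle(B,4.00) ∩ circle(D,5.00): a=2.9859, h=2.6616
θ=37°:   candidates: C₊=(6.8972,3.9208) cross=19.213; C₋=(5.1220,-1.0977) cross=-19.213
θ=37°:   branch + wants cross > 0 → take C=(6.8972,3.9208) (cross=19.213)
θ=37°: ex = (C−B)/|BC| = (0.9257,0.3784); ey = (-0.3784,0.9257)
θ=37°: P = B + -2.05·ex + -3.40·ey = (2.5834,-1.5156)
θ=55°: B = A + 4.00·(cos55°, sin55°) = (2.2943, 3.2766)
θ=55°: |BD| = 8.3734
θ=55°: circle(B,4.00) ∩ circle(D,5.00): a=3.6493, h=1.6379
θ=55°:   candidates: C₊=(6.2935,3.3559) cross=13.715; C₋=(5.0117,0.3413) cross=-13.715
θ=55°:   branch + wants cross > 0 → take C=(6.2935,3.3559) (cross=13.715)
θ=55°: ex = (C−B)/|BC| = (0.9998,0.0198); ey = (-0.0198,0.9998)
θ=55°: P = B + -2.05·ex + -3.40·ey = (0.3121,-0.1634)
θ=323°: B = A + 4.00·(cos323°, sin323°) = (3.1945, -2.4073)
θ=323°: |BD| = 7.2187
θ=323°: circle(B,4.00) ∩ circle(D,5.00): a=2.9859, h=2.6616
θ=323°:   candidates: C₊=(5.1220,1.0977) cross=19.213; C₋=(6.8972,-3.9208) cross=-19.213
θ=323°:   branch + wants cross > 0 → take C=(5.1220,1.0977) (cross=19.213)
θ=323°: ex = (C−B)/|BC| = (0.4819,0.8762); ey = (-0.8762,0.4819)
θ=323°: P = B + -2.05·ex + -3.40·ey = (5.1860,-5.8419)

θ=37°: 2.58 -1.52
θ=55°: 0.31 -0.16
θ=323°: 5.19 -5.84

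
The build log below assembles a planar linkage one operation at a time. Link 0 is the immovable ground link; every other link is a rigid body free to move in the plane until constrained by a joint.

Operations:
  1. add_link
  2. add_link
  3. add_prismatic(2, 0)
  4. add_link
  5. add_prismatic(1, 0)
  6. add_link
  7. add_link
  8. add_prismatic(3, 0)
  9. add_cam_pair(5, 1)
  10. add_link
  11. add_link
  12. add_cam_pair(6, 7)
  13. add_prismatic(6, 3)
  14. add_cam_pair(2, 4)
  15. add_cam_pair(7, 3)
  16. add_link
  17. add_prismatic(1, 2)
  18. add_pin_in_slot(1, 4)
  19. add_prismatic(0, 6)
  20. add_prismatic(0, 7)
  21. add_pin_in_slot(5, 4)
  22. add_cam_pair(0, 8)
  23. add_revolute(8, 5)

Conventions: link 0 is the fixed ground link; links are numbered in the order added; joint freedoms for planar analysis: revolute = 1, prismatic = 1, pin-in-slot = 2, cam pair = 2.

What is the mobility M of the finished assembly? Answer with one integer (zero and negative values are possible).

(L,J1,J2)=(1,0,0); link0 fixed
link1: (2,0,0)
link2: (3,0,0)
P 2-0 [J1]: (3,1,0)
link3: (4,1,0)
P 1-0 [J1]: (4,2,0)
link4: (5,2,0)
link5: (6,2,0)
P 3-0 [J1]: (6,3,0)
C 5-1 [J2]: (6,3,1)
link6: (7,3,1)
link7: (8,3,1)
C 6-7 [J2]: (8,3,2)
P 6-3 [J1]: (8,4,2)
C 2-4 [J2]: (8,4,3)
C 7-3 [J2]: (8,4,4)
link8: (9,4,4)
P 1-2 [J1]: (9,5,4)
PS 1-4 [J2]: (9,5,5)
P 0-6 [J1]: (9,6,5)
P 0-7 [J1]: (9,7,5)
PS 5-4 [J2]: (9,7,6)
C 0-8 [J2]: (9,7,7)
R 8-5 [J1]: (9,8,7)
Grübler: 3·8 − 2·8 − 7 = 1

M = 1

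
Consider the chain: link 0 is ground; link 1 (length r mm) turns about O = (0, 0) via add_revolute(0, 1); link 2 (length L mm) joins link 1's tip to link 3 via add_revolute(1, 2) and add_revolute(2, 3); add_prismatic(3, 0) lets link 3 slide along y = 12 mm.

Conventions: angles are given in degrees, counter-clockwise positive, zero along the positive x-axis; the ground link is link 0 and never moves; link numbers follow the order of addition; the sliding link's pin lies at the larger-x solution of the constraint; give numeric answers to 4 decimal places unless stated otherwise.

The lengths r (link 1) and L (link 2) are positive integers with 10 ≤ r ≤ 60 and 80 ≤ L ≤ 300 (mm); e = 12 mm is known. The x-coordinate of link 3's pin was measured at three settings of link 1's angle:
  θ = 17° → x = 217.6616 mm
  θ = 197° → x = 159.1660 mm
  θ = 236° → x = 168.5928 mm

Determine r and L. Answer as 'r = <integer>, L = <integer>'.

constraint per measurement: (x − r cos θ)² + (r sin θ − e)² = L²
subtracting the θ₁ and θ₂ equations cancels the r² and L² terms:
r = (x₁² − x₂²) / (2[(x₁cos θ₁ + e sin θ₁) − (x₂cos θ₂ + e sin θ₂)]) = 30.0000 → r = 30
L² = (x₁ − r cos θ₁)² + (r sin θ₁ − e)² = 35721.0151 → L = 189.0000 → L = 189
check at θ₃=236°: x = 168.5928 (printed 168.5928) ✓

r = 30, L = 189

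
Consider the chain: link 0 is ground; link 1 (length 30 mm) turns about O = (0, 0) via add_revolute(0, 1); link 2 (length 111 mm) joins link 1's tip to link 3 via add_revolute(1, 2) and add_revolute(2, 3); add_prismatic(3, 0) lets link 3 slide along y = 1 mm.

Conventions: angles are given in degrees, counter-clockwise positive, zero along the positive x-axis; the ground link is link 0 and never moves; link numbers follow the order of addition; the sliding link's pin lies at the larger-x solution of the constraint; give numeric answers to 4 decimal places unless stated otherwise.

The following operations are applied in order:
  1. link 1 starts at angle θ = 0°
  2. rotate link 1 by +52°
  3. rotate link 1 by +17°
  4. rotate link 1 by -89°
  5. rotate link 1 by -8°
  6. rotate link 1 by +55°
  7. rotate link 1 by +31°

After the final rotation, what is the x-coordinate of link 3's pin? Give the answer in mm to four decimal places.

geometry: r = 30 mm, L = 111 mm, e = 1 mm; θ starts at 0°
rotate link 1 by +52°: θ ← 0° +52° = 52°
rotate link 1 by +17°: θ ← 52° +17° = 69°
rotate link 1 by -89°: θ ← 69° -89° = -20°
rotate link 1 by -8°: θ ← -20° -8° = -28°
rotate link 1 by +55°: θ ← -28° +55° = 27°
rotate link 1 by +31°: θ ← 27° +31° = 58°
crank pin P = (r cos θ, r sin θ) = (15.897578, 25.441443)
h = r sin θ − e = 25.441443 − 1 = 24.441443
x = r cos θ + √(L² − h²) = 15.897578 + 108.275648 = 124.173226

124.1732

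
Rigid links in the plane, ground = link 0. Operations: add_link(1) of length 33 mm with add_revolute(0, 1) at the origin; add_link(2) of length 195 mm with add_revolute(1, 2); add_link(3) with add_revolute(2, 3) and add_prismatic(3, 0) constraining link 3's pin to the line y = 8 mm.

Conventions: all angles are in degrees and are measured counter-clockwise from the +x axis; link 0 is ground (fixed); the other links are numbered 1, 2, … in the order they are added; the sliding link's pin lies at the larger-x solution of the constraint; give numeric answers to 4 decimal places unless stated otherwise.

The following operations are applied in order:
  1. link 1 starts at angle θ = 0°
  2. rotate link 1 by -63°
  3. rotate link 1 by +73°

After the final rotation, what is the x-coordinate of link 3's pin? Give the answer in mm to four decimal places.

geometry: r = 33 mm, L = 195 mm, e = 8 mm; θ starts at 0°
rotate link 1 by -63°: θ ← 0° -63° = -63°
rotate link 1 by +73°: θ ← -63° +73° = 10°
crank pin P = (r cos θ, r sin θ) = (32.498656, 5.730390)
h = r sin θ − e = 5.730390 − 8 = -2.269610
x = r cos θ + √(L² − h²) = 32.498656 + 194.986792 = 227.485447

227.4854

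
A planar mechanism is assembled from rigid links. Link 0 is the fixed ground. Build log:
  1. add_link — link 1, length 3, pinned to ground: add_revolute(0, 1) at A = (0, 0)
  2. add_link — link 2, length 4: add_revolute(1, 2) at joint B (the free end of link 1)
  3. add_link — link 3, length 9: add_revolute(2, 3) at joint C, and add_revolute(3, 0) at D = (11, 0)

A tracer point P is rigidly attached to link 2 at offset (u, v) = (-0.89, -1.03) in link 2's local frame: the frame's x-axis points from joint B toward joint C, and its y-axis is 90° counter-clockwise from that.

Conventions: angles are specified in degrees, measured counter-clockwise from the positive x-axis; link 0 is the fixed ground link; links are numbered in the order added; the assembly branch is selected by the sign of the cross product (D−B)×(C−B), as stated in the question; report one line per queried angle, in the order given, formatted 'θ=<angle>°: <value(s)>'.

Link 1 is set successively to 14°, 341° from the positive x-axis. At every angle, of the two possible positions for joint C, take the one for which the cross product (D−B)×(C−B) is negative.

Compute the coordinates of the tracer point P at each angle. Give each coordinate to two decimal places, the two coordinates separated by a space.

A=(0,0), D=(11.00,0)
θ=14°: B = A + 3.00·(cos14°, sin14°) = (2.9109, 0.7258)
θ=14°: |BD| = 8.1216
θ=14°: circle(B,4.00) ∩ circle(D,9.00): a=0.0591, h=3.9996
θ=14°:   candidates: C₊=(3.3272,4.7040) cross=32.483; C₋=(2.6124,-3.2631) cross=-32.483
θ=14°:   branch - wants cross < 0 → take C=(2.6124,-3.2631) (cross=-32.483)
θ=14°: ex = (C−B)/|BC| = (-0.0746,-0.9972); ey = (0.9972,-0.0746)
θ=14°: P = B + -0.89·ex + -1.03·ey = (1.9502,1.6902)
θ=341°: B = A + 3.00·(cos341°, sin341°) = (2.8366, -0.9767)
θ=341°: |BD| = 8.2217
θ=341°: circle(B,4.00) ∩ circle(D,9.00): a=0.1579, h=3.9969
θ=341°:   candidates: C₊=(2.5185,3.0106) cross=32.861; C₋=(3.4681,-4.9265) cross=-32.861
θ=341°:   branch - wants cross < 0 → take C=(3.4681,-4.9265) (cross=-32.861)
θ=341°: ex = (C−B)/|BC| = (0.1579,-0.9875); ey = (0.9875,0.1579)
θ=341°: P = B + -0.89·ex + -1.03·ey = (1.6790,-0.2605)

θ=14°: 1.95 1.69
θ=341°: 1.68 -0.26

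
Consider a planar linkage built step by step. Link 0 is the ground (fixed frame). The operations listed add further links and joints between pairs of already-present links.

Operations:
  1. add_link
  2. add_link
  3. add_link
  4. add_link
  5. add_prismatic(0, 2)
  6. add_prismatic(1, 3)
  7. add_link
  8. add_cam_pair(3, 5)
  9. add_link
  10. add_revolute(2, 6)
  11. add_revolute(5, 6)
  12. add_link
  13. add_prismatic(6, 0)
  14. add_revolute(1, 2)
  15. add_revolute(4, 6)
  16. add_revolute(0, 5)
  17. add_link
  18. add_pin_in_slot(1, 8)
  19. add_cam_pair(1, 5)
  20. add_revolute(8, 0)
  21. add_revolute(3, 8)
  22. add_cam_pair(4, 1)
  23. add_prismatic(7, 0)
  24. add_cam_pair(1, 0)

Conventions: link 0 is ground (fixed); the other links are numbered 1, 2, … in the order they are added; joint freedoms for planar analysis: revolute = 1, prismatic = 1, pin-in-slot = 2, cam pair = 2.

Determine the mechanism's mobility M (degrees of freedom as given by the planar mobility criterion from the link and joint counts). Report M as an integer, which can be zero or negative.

(L,J1,J2)=(1,0,0); link0 fixed
link1: (2,0,0)
link2: (3,0,0)
link3: (4,0,0)
link4: (5,0,0)
P 0-2 [J1]: (5,1,0)
P 1-3 [J1]: (5,2,0)
link5: (6,2,0)
C 3-5 [J2]: (6,2,1)
link6: (7,2,1)
R 2-6 [J1]: (7,3,1)
R 5-6 [J1]: (7,4,1)
link7: (8,4,1)
P 6-0 [J1]: (8,5,1)
R 1-2 [J1]: (8,6,1)
R 4-6 [J1]: (8,7,1)
R 0-5 [J1]: (8,8,1)
link8: (9,8,1)
PS 1-8 [J2]: (9,8,2)
C 1-5 [J2]: (9,8,3)
R 8-0 [J1]: (9,9,3)
R 3-8 [J1]: (9,10,3)
C 4-1 [J2]: (9,10,4)
P 7-0 [J1]: (9,11,4)
C 1-0 [J2]: (9,11,5)
Grübler: 3·8 − 2·11 − 5 = -3

M = -3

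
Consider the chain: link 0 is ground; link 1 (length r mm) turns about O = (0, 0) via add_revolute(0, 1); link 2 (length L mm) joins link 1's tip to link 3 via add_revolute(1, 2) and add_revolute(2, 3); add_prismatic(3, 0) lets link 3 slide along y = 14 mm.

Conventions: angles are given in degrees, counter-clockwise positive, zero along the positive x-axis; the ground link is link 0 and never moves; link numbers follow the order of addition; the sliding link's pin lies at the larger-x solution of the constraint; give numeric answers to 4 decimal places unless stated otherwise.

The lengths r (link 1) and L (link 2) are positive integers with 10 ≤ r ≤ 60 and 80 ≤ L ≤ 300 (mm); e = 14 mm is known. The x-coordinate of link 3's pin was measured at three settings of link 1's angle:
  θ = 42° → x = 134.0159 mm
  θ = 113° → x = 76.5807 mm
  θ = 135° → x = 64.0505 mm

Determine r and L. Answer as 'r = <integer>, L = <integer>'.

constraint per measurement: (x − r cos θ)² + (r sin θ − e)² = L²
subtracting the θ₁ and θ₂ equations cancels the r² and L² terms:
r = (x₁² − x₂²) / (2[(x₁cos θ₁ + e sin θ₁) − (x₂cos θ₂ + e sin θ₂)]) = 48.0000 → r = 48
L² = (x₁ − r cos θ₁)² + (r sin θ₁ − e)² = 10000.0005 → L = 100.0000 → L = 100
check at θ₃=135°: x = 64.0505 (printed 64.0505) ✓

r = 48, L = 100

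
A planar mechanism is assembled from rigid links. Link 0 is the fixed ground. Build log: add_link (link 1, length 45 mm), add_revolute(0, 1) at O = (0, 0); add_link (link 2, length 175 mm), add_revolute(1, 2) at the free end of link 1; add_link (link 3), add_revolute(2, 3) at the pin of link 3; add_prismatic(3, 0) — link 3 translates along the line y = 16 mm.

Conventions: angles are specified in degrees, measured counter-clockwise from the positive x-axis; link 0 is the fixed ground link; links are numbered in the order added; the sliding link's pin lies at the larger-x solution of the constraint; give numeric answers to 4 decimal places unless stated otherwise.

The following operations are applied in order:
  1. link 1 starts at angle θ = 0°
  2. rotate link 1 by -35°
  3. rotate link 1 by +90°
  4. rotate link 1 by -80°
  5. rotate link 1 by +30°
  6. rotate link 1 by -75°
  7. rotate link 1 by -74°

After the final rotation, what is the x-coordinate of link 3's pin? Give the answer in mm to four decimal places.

geometry: r = 45 mm, L = 175 mm, e = 16 mm; θ starts at 0°
rotate link 1 by -35°: θ ← 0° -35° = -35°
rotate link 1 by +90°: θ ← -35° +90° = 55°
rotate link 1 by -80°: θ ← 55° -80° = -25°
rotate link 1 by +30°: θ ← -25° +30° = 5°
rotate link 1 by -75°: θ ← 5° -75° = -70°
rotate link 1 by -74°: θ ← -70° -74° = -144°
crank pin P = (r cos θ, r sin θ) = (-36.405765, -26.450336)
h = r sin θ − e = -26.450336 − 16 = -42.450336
x = r cos θ + √(L² − h²) = -36.405765 + 169.773287 = 133.367522

133.3675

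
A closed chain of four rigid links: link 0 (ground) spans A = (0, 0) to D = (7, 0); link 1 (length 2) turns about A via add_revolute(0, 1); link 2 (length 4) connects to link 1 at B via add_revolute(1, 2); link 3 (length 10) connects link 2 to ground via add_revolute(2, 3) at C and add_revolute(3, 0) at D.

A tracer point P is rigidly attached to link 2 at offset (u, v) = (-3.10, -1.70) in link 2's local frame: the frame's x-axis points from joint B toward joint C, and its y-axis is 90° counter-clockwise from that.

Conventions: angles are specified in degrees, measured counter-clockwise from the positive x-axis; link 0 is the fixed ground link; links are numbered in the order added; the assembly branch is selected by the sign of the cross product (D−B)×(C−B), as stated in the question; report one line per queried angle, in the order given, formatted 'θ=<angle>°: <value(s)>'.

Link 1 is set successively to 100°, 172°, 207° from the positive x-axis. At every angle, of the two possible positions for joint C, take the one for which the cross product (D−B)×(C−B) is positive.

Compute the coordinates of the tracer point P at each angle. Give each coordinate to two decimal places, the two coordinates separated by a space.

A=(0,0), D=(7.00,0)
θ=100°: B = A + 2.00·(cos100°, sin100°) = (-0.3473, 1.9696)
θ=100°: |BD| = 7.6067
θ=100°: circle(B,4.00) ∩ circle(D,10.00): a=-1.7181, h=3.6122
θ=100°:   candidates: C₊=(-1.0715,5.9035) cross=27.477; C₋=(-2.9421,-1.0746) cross=-27.477
θ=100°:   branch + wants cross > 0 → take C=(-1.0715,5.9035) (cross=27.477)
θ=100°: ex = (C−B)/|BC| = (-0.1810,0.9835); ey = (-0.9835,-0.1810)
θ=100°: P = B + -3.10·ex + -1.70·ey = (1.8858,-0.7714)
θ=172°: B = A + 2.00·(cos172°, sin172°) = (-1.9805, 0.2783)
θ=172°: |BD| = 8.9848
θ=172°: circle(B,4.00) ∩ circle(D,10.00): a=-0.1821, h=3.9959
θ=172°:   candidates: C₊=(-2.0388,4.2779) cross=35.902; C₋=(-2.2864,-3.7099) cross=-35.902
θ=172°:   branch + wants cross > 0 → take C=(-2.0388,4.2779) (cross=35.902)
θ=172°: ex = (C−B)/|BC| = (-0.0146,0.9999); ey = (-0.9999,-0.0146)
θ=172°: P = B + -3.10·ex + -1.70·ey = (-0.2356,-2.7966)
θ=207°: B = A + 2.00·(cos207°, sin207°) = (-1.7820, -0.9080)
θ=207°: |BD| = 8.8288
θ=207°: circle(B,4.00) ∩ circle(D,10.00): a=-0.3427, h=3.9853
θ=207°:   candidates: C₊=(-2.5328,3.0209) cross=35.185; C₋=(-1.7131,-4.9074) cross=-35.185
θ=207°:   branch + wants cross > 0 → take C=(-2.5328,3.0209) (cross=35.185)
θ=207°: ex = (C−B)/|BC| = (-0.1877,0.9822); ey = (-0.9822,-0.1877)
θ=207°: P = B + -3.10·ex + -1.70·ey = (0.4696,-3.6338)

θ=100°: 1.89 -0.77
θ=172°: -0.24 -2.80
θ=207°: 0.47 -3.63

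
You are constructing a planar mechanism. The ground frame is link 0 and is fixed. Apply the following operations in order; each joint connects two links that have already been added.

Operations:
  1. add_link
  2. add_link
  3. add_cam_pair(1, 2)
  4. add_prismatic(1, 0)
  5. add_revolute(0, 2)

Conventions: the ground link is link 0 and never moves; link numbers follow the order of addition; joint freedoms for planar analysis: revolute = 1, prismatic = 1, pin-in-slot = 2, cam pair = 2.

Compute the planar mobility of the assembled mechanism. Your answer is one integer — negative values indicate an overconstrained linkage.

link 0 = ground. State L|J1|J2 = 1|0|0
+link1  2|0|0
+link2  3|0|0
C(1,2) f=2→J2  3|0|1
P(1,0) f=1→J1  3|1|1
R(0,2) f=1→J1  3|2|1
M = 3(3−1)−2·2−1 = 6−4−1 = 1

M = 1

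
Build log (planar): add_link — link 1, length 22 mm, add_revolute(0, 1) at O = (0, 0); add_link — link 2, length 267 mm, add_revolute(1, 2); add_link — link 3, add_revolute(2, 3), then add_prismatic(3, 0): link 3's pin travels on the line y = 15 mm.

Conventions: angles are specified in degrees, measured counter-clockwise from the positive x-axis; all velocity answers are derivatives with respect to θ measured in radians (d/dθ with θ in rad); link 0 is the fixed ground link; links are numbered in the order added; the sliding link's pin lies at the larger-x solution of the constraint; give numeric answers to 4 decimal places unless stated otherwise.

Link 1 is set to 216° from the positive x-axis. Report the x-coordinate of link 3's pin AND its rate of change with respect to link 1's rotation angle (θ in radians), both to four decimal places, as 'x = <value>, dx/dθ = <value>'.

geometry: r = 22 mm, L = 267 mm, e = 15 mm
crank pin P = (r cos θ, r sin θ) = (-17.798374, -12.931276)
h = r sin θ − e = -12.931276 − 15 = -27.931276
x = r cos θ + √(L² − h²) = -17.798374 + 265.535014 = 247.736640
dx/dθ = −r sin θ − h·r cos θ/√(L² − h²) (θ in radians; h = -27.931276) = 11.059088

x = 247.7366, dx/dθ = 11.0591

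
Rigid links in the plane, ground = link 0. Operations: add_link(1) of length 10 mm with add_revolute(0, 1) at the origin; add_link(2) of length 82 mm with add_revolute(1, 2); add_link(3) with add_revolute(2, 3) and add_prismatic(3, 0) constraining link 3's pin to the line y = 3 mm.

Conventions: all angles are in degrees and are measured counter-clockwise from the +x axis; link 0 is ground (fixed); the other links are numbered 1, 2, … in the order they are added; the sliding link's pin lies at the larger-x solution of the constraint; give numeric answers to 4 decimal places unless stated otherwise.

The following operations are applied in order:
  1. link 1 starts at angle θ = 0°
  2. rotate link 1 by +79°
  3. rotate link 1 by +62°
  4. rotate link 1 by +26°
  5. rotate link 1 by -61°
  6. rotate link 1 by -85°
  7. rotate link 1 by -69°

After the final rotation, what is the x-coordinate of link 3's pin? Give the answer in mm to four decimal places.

geometry: r = 10 mm, L = 82 mm, e = 3 mm; θ starts at 0°
rotate link 1 by +79°: θ ← 0° +79° = 79°
rotate link 1 by +62°: θ ← 79° +62° = 141°
rotate link 1 by +26°: θ ← 141° +26° = 167°
rotate link 1 by -61°: θ ← 167° -61° = 106°
rotate link 1 by -85°: θ ← 106° -85° = 21°
rotate link 1 by -69°: θ ← 21° -69° = -48°
crank pin P = (r cos θ, r sin θ) = (6.691306, -7.431448)
h = r sin θ − e = -7.431448 − 3 = -10.431448
x = r cos θ + √(L² − h²) = 6.691306 + 81.333787 = 88.025093

88.0251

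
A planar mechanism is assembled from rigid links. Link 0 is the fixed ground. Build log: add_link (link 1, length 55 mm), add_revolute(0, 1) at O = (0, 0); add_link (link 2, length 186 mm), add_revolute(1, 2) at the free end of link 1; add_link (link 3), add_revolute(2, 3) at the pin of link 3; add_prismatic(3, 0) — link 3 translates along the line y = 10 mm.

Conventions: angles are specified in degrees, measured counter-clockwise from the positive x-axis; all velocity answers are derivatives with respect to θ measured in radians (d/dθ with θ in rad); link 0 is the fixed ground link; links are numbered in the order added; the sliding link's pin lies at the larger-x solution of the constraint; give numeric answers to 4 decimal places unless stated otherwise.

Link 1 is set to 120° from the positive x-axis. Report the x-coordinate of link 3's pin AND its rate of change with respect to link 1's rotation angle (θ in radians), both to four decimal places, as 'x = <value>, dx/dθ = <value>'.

geometry: r = 55 mm, L = 186 mm, e = 10 mm
crank pin P = (r cos θ, r sin θ) = (-27.500000, 47.631397)
h = r sin θ − e = 47.631397 − 10 = 37.631397
x = r cos θ + √(L² − h²) = -27.500000 + 182.153446 = 154.653446
dx/dθ = −r sin θ − h·r cos θ/√(L² − h²) (θ in radians; h = 37.631397) = -41.950124

x = 154.6534, dx/dθ = -41.9501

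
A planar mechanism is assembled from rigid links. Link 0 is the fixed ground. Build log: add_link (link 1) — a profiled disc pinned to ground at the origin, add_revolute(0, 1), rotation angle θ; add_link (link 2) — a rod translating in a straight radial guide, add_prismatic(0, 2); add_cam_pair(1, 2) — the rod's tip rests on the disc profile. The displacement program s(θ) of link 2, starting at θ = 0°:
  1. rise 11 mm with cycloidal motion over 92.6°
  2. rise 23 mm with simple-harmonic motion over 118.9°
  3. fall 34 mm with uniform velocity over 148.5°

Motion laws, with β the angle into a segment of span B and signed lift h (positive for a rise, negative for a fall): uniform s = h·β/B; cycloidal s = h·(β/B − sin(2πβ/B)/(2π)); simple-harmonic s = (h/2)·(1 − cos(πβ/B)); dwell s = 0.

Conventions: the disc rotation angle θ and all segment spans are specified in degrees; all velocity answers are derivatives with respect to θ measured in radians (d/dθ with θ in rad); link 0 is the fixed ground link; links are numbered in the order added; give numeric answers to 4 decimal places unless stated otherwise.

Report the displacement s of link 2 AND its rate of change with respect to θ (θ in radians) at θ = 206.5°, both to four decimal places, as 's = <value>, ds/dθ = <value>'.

seg 1 [0°–92.6°] cycloidal, h=11: full span → s += 11 → s = 11.0000
seg 2 [92.6°–211.5°] simple-harmonic, h=23: θ=206.5° here. β=113.9, B=118.9. 23/2·(1 − cos(π·0.9579)) = 22.8998 → s = 33.8998
velocity in seg [92.6°–211.5°] (simple-harmonic), θ in radians: β = 113.9° = 1.9879 rad, B = 118.9° = 2.0752 rad; ds/dθ = (πh/(2B)) sin(πβ/B) = (π·23/(2·2.0752)) sin(π·0.9579) = 2.293308 mm/rad

s = 33.8998, ds/dθ = 2.2933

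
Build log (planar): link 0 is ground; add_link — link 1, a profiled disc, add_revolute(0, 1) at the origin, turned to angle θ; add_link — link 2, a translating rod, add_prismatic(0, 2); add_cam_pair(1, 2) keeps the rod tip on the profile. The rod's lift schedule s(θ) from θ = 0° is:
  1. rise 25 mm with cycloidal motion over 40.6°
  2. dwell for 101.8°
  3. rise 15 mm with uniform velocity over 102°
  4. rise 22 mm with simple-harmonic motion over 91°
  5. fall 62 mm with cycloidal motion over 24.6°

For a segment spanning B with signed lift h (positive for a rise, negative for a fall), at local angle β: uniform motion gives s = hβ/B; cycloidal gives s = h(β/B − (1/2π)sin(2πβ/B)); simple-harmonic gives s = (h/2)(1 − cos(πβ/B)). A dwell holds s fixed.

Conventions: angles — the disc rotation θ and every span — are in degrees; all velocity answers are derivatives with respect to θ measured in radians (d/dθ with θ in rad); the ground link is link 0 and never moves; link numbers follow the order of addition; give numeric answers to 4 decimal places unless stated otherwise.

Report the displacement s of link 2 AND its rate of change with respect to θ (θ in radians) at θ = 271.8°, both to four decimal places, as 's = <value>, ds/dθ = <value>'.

seg 1 [0°–40.6°] cycloidal, h=25: full span → s += 25 → s = 25.0000
seg 2 [40.6°–142.4°] dwell: s stays 25.0000
seg 3 [142.4°–244.4°] uniform, h=15: full span → s += 15 → s = 40.0000
seg 4 [244.4°–335.4°] simple-harmonic, h=22: θ=271.8° here. β=27.4, B=91. 22/2·(1 − cos(π·0.3011)) = 4.5651 → s = 44.5651
velocity in seg [244.4°–335.4°] (simple-harmonic), θ in radians: β = 27.4° = 0.4782 rad, B = 91° = 1.5882 rad; ds/dθ = (πh/(2B)) sin(πβ/B) = (π·22/(2·1.5882)) sin(π·0.3011) = 17.646834 mm/rad

s = 44.5651, ds/dθ = 17.6468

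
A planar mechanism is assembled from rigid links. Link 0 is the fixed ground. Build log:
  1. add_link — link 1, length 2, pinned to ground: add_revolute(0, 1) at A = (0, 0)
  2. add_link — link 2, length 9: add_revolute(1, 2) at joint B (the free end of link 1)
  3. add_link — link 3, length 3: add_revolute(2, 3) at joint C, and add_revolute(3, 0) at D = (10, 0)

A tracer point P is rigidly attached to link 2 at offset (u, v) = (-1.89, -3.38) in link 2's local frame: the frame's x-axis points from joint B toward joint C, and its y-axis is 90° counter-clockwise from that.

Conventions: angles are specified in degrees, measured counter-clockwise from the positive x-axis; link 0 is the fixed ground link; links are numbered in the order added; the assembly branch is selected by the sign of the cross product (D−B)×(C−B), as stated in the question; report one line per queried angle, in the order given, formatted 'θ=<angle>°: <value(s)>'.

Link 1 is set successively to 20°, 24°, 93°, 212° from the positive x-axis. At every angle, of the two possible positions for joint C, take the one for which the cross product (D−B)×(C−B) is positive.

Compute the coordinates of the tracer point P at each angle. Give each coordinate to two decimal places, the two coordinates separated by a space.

A=(0,0), D=(10.00,0)
θ=20°: B = A + 2.00·(cos20°, sin20°) = (1.8794, 0.6840)
θ=20°: |BD| = 8.1494
θ=20°: circle(B,9.00) ∩ circle(D,3.00): a=8.4922, h=2.9803
θ=20°:   candidates: C₊=(10.5918,2.9411) cross=24.288; C₋=(10.0915,-2.9986) cross=-24.288
θ=20°:   branch + wants cross > 0 → take C=(10.5918,2.9411) (cross=24.288)
θ=20°: ex = (C−B)/|BC| = (0.9680,0.2508); ey = (-0.2508,0.9680)
θ=20°: P = B + -1.89·ex + -3.38·ey = (0.8974,-3.0619)
θ=24°: B = A + 2.00·(cos24°, sin24°) = (1.8271, 0.8135)
θ=24°: |BD| = 8.2133
θ=24°: circle(B,9.00) ∩ circle(D,3.00): a=8.4898, h=2.9872
θ=24°:   candidates: C₊=(10.5710,2.9452) cross=24.535; C₋=(9.9793,-2.9999) cross=-24.535
θ=24°:   branch + wants cross > 0 → take C=(10.5710,2.9452) (cross=24.535)
θ=24°: ex = (C−B)/|BC| = (0.9715,0.2369); ey = (-0.2369,0.9715)
θ=24°: P = B + -1.89·ex + -3.38·ey = (0.7914,-2.9180)
θ=93°: B = A + 2.00·(cos93°, sin93°) = (-0.1047, 1.9973)
θ=93°: |BD| = 10.3002
θ=93°: circle(B,9.00) ∩ circle(D,3.00): a=8.6452, h=2.5022
θ=93°:   candidates: C₊=(8.8616,2.7756) cross=25.773; C₋=(7.8912,-2.1338) cross=-25.773
θ=93°:   branch + wants cross > 0 → take C=(8.8616,2.7756) (cross=25.773)
θ=93°: ex = (C−B)/|BC| = (0.9963,0.0865); ey = (-0.0865,0.9963)
θ=93°: P = B + -1.89·ex + -3.38·ey = (-1.6953,-1.5335)
θ=212°: B = A + 2.00·(cos212°, sin212°) = (-1.6961, -1.0598)
θ=212°: |BD| = 11.7440
θ=212°: circle(B,9.00) ∩ circle(D,3.00): a=8.9374, h=1.0597
θ=212°:   candidates: C₊=(7.1092,0.8021) cross=12.445; C₋=(7.3005,-1.3086) cross=-12.445
θ=212°:   branch + wants cross > 0 → take C=(7.1092,0.8021) (cross=12.445)
θ=212°: ex = (C−B)/|BC| = (0.9784,0.2069); ey = (-0.2069,0.9784)
θ=212°: P = B + -1.89·ex + -3.38·ey = (-2.8460,-4.7577)

θ=20°: 0.90 -3.06
θ=24°: 0.79 -2.92
θ=93°: -1.70 -1.53
θ=212°: -2.85 -4.76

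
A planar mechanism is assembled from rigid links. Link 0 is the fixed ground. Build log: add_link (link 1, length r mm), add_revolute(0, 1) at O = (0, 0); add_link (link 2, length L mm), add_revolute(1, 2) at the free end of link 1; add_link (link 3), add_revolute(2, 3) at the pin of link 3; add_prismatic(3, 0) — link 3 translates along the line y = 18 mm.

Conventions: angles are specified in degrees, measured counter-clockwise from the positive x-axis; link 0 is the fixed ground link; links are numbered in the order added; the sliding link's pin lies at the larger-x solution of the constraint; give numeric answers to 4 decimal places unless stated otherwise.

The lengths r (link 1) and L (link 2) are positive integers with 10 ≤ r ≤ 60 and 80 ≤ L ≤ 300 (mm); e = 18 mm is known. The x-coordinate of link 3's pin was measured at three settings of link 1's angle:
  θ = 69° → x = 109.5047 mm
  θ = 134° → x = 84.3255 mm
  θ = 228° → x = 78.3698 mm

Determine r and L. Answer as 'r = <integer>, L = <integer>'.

constraint per measurement: (x − r cos θ)² + (r sin θ − e)² = L²
subtracting the θ₁ and θ₂ equations cancels the r² and L² terms:
r = (x₁² − x₂²) / (2[(x₁cos θ₁ + e sin θ₁) − (x₂cos θ₂ + e sin θ₂)]) = 24.0000 → r = 24
L² = (x₁ − r cos θ₁)² + (r sin θ₁ − e)² = 10201.0030 → L = 101.0000 → L = 101
check at θ₃=228°: x = 78.3698 (printed 78.3698) ✓

r = 24, L = 101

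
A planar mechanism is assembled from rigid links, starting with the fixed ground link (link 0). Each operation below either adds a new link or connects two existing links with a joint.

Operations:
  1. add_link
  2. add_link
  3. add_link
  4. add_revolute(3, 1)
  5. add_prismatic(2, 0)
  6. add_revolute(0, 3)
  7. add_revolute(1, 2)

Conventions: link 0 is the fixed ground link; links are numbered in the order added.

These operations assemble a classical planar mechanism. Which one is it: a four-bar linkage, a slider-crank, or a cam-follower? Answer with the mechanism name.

links: 4 (incl. ground); joints: 3 revolute, 1 prismatic, 0 higher (cam) pair, forming one closed loop
4 links, 3 revolutes + 1 prismatic in one loop → slider-crank

slider-crank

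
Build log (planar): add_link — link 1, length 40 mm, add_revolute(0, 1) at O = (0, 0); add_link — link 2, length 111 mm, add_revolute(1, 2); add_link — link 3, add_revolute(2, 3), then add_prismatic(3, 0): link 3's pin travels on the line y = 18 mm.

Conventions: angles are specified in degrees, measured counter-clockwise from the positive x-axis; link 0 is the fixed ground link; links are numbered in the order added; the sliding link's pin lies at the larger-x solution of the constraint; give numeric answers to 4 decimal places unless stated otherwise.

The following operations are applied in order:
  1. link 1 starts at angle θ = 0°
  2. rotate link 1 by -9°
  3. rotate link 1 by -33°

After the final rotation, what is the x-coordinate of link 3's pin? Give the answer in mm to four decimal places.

geometry: r = 40 mm, L = 111 mm, e = 18 mm; θ starts at 0°
rotate link 1 by -9°: θ ← 0° -9° = -9°
rotate link 1 by -33°: θ ← -9° -33° = -42°
crank pin P = (r cos θ, r sin θ) = (29.725793, -26.765224)
h = r sin θ − e = -26.765224 − 18 = -44.765224
x = r cos θ + √(L² − h²) = 29.725793 + 101.573002 = 131.298795

131.2988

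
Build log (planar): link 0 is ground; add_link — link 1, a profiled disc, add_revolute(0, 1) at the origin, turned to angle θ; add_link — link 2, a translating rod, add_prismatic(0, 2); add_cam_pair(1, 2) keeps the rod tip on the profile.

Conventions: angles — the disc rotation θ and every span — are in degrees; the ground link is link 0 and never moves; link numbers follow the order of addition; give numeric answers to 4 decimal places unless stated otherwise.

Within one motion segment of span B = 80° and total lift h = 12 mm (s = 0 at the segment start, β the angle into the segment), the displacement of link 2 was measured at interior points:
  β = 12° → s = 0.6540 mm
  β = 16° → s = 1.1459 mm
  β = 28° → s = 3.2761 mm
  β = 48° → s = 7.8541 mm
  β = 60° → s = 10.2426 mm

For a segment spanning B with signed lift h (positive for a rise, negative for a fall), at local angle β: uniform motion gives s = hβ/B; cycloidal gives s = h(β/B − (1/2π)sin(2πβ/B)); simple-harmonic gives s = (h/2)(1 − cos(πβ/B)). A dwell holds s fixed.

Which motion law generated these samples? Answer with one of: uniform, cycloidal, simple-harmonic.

candidates at β/B = r: uniform s = h·r (linear in β); cycloidal s = h·(r − sin(2πr)/(2π)); simple-harmonic s = (h/2)(1 − cos(πr))
β=12°: printed 0.6540 | uniform 1.8000, cycloidal 0.2549, simple-harmonic 0.6540
β=16°: printed 1.1459 | uniform 2.4000, cycloidal 0.5836, simple-harmonic 1.1459
β=28°: printed 3.2761 | uniform 4.2000, cycloidal 2.6549, simple-harmonic 3.2761
β=48°: printed 7.8541 | uniform 7.2000, cycloidal 8.3226, simple-harmonic 7.8541
β=60°: printed 10.2426 | uniform 9.0000, cycloidal 10.9099, simple-harmonic 10.2426
only one law matches every sample → simple-harmonic

simple-harmonic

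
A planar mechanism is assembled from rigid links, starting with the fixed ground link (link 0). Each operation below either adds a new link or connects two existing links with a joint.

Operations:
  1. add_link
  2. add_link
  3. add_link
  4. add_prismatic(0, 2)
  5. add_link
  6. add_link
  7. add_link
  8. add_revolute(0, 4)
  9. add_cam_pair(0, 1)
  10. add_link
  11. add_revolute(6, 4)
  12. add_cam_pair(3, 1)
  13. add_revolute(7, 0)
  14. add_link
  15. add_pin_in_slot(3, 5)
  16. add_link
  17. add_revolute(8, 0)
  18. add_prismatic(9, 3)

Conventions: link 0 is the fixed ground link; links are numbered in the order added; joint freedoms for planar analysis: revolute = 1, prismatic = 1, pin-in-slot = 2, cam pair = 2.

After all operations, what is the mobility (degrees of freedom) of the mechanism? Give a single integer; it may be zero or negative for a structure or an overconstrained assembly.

L=1 J1=0 J2=0
add link → L=2 J1=0 J2=0
add link → L=3 J1=0 J2=0
add link → L=4 J1=0 J2=0
P@0,2 dof=1 J1 → L=4 J1=1 J2=0
add link → L=5 J1=1 J2=0
add link → L=6 J1=1 J2=0
add link → L=7 J1=1 J2=0
R@0,4 dof=1 J1 → L=7 J1=2 J2=0
C@0,1 dof=2 J2 → L=7 J1=2 J2=1
add link → L=8 J1=2 J2=1
R@6,4 dof=1 J1 → L=8 J1=3 J2=1
C@3,1 dof=2 J2 → L=8 J1=3 J2=2
R@7,0 dof=1 J1 → L=8 J1=4 J2=2
add link → L=9 J1=4 J2=2
PS@3,5 dof=2 J2 → L=9 J1=4 J2=3
add link → L=10 J1=4 J2=3
R@8,0 dof=1 J1 → L=10 J1=5 J2=3
P@9,3 dof=1 J1 → L=10 J1=6 J2=3
M=3(L−1)−2J1−J2=3·9−2·6−3=12

M = 12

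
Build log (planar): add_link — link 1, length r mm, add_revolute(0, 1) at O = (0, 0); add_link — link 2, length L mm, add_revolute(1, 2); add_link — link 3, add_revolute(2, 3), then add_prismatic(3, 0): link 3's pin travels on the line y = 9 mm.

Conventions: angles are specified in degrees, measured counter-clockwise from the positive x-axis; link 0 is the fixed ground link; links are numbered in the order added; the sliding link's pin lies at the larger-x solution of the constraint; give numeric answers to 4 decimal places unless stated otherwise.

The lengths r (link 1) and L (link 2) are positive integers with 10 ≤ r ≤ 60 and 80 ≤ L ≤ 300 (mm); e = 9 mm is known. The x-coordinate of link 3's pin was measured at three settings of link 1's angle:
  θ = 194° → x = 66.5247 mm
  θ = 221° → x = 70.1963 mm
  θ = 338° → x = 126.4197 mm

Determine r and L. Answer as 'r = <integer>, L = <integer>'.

constraint per measurement: (x − r cos θ)² + (r sin θ − e)² = L²
subtracting the θ₁ and θ₂ equations cancels the r² and L² terms:
r = (x₁² − x₂²) / (2[(x₁cos θ₁ + e sin θ₁) − (x₂cos θ₂ + e sin θ₂)]) = 31.9997 → r = 32
L² = (x₁ − r cos θ₁)² + (r sin θ₁ − e)² = 9800.9952 → L = 99.0000 → L = 99
check at θ₃=338°: x = 126.4197 (printed 126.4197) ✓

r = 32, L = 99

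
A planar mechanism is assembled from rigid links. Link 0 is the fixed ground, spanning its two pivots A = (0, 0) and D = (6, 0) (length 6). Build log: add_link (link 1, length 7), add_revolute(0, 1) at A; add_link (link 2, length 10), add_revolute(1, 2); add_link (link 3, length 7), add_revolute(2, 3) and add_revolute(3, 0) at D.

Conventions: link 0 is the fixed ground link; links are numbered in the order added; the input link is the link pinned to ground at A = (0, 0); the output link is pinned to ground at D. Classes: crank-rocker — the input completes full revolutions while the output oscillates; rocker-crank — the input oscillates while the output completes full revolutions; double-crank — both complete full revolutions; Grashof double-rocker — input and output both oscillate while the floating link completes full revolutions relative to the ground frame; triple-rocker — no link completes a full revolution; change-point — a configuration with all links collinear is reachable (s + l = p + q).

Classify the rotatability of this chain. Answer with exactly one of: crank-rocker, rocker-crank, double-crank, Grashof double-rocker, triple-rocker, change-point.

lengths: ground=6, input=7, coupler=10, output=7
sorted: s=6 (shortest), l=10 (longest), p+q=14
s + l = 16 vs p + q = 14
s + l > p + q → non-Grashof → no link fully rotates → triple-rocker

triple-rocker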